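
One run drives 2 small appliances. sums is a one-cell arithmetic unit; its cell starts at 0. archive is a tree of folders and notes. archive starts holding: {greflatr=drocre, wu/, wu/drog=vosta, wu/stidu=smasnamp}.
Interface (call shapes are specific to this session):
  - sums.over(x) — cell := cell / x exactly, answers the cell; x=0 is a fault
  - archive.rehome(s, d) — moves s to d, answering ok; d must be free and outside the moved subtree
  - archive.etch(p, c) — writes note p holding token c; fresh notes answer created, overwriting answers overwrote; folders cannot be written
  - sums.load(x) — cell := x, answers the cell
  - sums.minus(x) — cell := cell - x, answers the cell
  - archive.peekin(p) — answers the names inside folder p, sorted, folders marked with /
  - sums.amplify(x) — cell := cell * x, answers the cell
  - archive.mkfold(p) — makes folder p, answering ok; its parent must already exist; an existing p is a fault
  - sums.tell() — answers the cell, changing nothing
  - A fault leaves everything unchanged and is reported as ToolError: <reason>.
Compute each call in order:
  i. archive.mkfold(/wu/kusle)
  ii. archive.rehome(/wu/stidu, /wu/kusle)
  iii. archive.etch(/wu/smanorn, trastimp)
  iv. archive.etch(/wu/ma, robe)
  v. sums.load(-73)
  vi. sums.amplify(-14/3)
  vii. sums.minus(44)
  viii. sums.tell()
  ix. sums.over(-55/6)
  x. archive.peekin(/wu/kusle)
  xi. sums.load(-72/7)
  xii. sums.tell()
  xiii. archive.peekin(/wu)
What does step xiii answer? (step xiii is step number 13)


> mkfold p→/wu/kusle
= ok
> rehome s→/wu/stidu d→/wu/kusle
= ToolError: exists
> etch p→/wu/smanorn c→trastimp
= created
> etch p→/wu/ma c→robe
= created
> load x→-73
= -73
> amplify x→-14/3
= 1022/3
> minus x→44
= 890/3
> tell
= 890/3
> over x→-55/6
= -356/11
> peekin p→/wu/kusle
= []
> load x→-72/7
= -72/7
> tell
= -72/7
> peekin p→/wu
= [drog, kusle/, ma, smanorn, stidu]

Answer: [drog, kusle/, ma, smanorn, stidu]


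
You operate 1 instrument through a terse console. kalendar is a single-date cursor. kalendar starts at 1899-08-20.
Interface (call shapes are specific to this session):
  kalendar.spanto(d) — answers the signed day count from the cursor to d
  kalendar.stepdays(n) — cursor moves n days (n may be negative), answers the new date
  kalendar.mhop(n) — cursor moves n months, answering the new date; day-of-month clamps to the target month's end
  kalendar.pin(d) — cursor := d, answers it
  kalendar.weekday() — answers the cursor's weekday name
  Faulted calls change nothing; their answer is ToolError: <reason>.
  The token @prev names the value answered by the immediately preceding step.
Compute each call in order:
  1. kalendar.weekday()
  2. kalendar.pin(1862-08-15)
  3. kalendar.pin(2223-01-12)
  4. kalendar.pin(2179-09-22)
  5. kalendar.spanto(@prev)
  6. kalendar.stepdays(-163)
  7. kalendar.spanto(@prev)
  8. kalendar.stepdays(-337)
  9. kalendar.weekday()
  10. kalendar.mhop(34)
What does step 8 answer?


Answer: 2178-05-10

Derivation:
> kalendar.weekday
  Sunday
> kalendar.pin d='1862-08-15'
  1862-08-15
> kalendar.pin d='2223-01-12'
  2223-01-12
> kalendar.pin d='2179-09-22'
  2179-09-22
> kalendar.spanto d='@prev'
  0
> kalendar.stepdays n='-163'
  2179-04-12
> kalendar.spanto d='@prev'
  0
> kalendar.stepdays n='-337'
  2178-05-10
> kalendar.weekday
  Sunday
> kalendar.mhop n='34'
  2181-03-10


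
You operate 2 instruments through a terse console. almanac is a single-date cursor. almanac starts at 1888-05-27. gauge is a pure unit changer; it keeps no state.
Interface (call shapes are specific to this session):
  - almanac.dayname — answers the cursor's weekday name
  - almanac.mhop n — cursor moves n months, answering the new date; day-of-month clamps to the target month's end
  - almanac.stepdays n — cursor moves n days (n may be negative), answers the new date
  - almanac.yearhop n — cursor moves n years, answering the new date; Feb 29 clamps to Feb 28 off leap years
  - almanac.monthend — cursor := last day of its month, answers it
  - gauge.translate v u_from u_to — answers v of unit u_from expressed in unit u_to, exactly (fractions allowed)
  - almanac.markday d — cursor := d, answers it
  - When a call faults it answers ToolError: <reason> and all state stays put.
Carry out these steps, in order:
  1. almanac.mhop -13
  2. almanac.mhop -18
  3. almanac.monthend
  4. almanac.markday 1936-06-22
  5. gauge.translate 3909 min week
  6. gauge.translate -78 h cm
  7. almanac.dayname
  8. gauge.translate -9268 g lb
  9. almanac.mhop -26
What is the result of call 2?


Do: almanac.mhop[n='-13']
See: 1887-04-27
Do: almanac.mhop[n='-18']
See: 1885-10-27
Do: almanac.monthend[]
See: 1885-10-31
Do: almanac.markday[d='1936-06-22']
See: 1936-06-22
Do: gauge.translate[v='3909'; u_from='min'; u_to='week']
See: 1303/3360
Do: gauge.translate[v='-78'; u_from='h'; u_to='cm']
See: ToolError: incompatible units
Do: almanac.dayname[]
See: Monday
Do: gauge.translate[v='-9268'; u_from='g'; u_to='lb']
See: -132400000/6479891
Do: almanac.mhop[n='-26']
See: 1934-04-22

Answer: 1885-10-27


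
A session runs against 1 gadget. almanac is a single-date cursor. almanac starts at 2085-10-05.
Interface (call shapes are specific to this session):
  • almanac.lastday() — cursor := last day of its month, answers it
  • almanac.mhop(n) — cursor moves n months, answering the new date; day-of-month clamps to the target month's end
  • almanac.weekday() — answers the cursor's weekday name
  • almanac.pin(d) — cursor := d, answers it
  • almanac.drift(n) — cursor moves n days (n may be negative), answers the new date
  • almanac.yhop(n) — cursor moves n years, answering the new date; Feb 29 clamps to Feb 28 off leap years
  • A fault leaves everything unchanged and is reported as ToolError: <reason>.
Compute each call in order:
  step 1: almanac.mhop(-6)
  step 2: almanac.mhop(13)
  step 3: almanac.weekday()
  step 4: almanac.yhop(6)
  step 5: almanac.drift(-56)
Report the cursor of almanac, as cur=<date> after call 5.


Do: almanac.mhop[-6]
See: 2085-04-05
Do: almanac.mhop[13]
See: 2086-05-05
Do: almanac.weekday[]
See: Sunday
Do: almanac.yhop[6]
See: 2092-05-05
Do: almanac.drift[-56]
See: 2092-03-10

Answer: cur=2092-03-10


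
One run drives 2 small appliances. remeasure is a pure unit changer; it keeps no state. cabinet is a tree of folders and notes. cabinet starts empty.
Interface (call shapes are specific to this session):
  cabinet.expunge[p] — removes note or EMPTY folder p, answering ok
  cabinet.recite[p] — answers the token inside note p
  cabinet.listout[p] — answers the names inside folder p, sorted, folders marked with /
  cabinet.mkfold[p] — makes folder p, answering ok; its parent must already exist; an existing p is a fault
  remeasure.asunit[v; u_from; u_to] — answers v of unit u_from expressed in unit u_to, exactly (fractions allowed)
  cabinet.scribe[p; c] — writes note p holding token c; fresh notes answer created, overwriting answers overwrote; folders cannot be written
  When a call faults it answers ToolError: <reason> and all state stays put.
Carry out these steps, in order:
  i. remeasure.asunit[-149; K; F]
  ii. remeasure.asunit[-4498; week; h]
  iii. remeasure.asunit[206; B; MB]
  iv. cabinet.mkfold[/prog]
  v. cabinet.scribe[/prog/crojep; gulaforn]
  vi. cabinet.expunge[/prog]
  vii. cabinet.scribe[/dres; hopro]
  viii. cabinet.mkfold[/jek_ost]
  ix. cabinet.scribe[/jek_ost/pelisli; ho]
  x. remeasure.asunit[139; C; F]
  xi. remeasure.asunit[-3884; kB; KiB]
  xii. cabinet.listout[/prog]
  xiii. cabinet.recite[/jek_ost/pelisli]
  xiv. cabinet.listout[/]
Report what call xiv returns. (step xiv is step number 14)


Answer: [dres, jek_ost/, prog/]

Derivation:
>> asunit(v: -149, u_from: K, u_to: F)
<< -72787/100
>> asunit(v: -4498, u_from: week, u_to: h)
<< -755664
>> asunit(v: 206, u_from: B, u_to: MB)
<< 103/500000
>> mkfold(p: /prog)
<< ok
>> scribe(p: /prog/crojep, c: gulaforn)
<< created
>> expunge(p: /prog)
<< ToolError: not empty
>> scribe(p: /dres, c: hopro)
<< created
>> mkfold(p: /jek_ost)
<< ok
>> scribe(p: /jek_ost/pelisli, c: ho)
<< created
>> asunit(v: 139, u_from: C, u_to: F)
<< 1411/5
>> asunit(v: -3884, u_from: kB, u_to: KiB)
<< -121375/32
>> listout(p: /prog)
<< [crojep]
>> recite(p: /jek_ost/pelisli)
<< ho
>> listout(p: /)
<< [dres, jek_ost/, prog/]


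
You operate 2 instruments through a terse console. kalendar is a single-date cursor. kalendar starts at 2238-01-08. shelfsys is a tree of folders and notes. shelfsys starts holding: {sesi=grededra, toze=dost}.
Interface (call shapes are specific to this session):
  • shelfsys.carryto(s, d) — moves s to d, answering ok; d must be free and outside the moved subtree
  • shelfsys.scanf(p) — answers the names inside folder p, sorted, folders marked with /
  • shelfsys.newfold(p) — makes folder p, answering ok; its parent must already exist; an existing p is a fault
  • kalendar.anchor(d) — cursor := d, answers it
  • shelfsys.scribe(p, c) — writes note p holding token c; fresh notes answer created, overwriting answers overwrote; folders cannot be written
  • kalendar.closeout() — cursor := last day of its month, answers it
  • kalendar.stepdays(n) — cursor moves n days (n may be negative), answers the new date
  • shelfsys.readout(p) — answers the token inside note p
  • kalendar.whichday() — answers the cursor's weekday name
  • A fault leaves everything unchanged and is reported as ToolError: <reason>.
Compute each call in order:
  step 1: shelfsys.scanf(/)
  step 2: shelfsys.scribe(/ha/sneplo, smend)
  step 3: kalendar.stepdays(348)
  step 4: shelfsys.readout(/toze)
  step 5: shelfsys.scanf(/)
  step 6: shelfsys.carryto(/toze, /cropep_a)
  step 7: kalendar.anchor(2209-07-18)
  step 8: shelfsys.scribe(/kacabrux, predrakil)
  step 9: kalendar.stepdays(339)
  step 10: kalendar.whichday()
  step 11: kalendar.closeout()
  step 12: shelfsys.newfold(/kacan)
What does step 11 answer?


Answer: 2210-06-30

Derivation:
> scanf p='/'
[out] [sesi, toze]
> scribe p='/ha/sneplo' c='smend'
[out] ToolError: no parent
> stepdays n='348'
[out] 2238-12-22
> readout p='/toze'
[out] dost
> scanf p='/'
[out] [sesi, toze]
> carryto s='/toze' d='/cropep_a'
[out] ok
> anchor d='2209-07-18'
[out] 2209-07-18
> scribe p='/kacabrux' c='predrakil'
[out] created
> stepdays n='339'
[out] 2210-06-22
> whichday
[out] Friday
> closeout
[out] 2210-06-30
> newfold p='/kacan'
[out] ok


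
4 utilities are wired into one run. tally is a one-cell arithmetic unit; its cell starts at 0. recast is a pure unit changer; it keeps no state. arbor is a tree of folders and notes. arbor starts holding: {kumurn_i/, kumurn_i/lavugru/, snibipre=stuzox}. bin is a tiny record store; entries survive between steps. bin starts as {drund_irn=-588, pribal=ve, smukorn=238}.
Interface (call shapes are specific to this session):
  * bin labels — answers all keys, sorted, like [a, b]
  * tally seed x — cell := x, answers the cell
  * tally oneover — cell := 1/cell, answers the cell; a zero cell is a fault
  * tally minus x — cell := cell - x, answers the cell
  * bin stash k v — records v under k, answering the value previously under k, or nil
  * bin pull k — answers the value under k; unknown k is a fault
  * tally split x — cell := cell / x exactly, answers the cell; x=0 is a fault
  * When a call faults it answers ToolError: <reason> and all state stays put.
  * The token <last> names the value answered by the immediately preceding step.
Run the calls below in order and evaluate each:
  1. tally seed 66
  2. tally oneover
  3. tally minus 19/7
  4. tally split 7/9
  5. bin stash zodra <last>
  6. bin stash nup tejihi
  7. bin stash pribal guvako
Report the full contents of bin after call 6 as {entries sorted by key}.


Answer: {drund_irn=-588, nup=tejihi, pribal=ve, smukorn=238, zodra=-3741/1078}

Derivation:
==> tally seed(x=66)
<== 66
==> tally oneover()
<== 1/66
==> tally minus(x=19/7)
<== -1247/462
==> tally split(x=7/9)
<== -3741/1078
==> bin stash(k=zodra, v=<last>)
<== nil
==> bin stash(k=nup, v=tejihi)
<== nil
==> bin stash(k=pribal, v=guvako)
<== ve


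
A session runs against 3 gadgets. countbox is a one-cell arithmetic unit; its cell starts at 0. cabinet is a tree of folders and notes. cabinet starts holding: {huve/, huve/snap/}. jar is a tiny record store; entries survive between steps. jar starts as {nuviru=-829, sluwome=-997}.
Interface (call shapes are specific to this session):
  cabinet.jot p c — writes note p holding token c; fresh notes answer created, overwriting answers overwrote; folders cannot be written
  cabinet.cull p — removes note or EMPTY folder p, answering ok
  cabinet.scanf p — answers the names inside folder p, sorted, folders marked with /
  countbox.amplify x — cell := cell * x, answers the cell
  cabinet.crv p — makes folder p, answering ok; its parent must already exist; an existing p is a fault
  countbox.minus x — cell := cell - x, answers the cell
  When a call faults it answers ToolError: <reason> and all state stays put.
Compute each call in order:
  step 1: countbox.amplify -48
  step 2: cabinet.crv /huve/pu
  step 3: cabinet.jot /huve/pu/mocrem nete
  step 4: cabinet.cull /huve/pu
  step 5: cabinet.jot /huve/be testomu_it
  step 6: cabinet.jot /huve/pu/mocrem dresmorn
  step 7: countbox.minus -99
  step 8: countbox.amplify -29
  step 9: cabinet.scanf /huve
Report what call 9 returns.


I run countbox.amplify passing x='-48', and observe 0.
I use cabinet.crv passing p='/huve/pu', which returns ok.
Next I call cabinet.jot passing p='/huve/pu/mocrem', c='nete', → created.
Next I call cabinet.cull passing p='/huve/pu', and observe ToolError: not empty.
Calling cabinet.jot passing p='/huve/be', c='testomu_it', which returns created.
I call cabinet.jot passing p='/huve/pu/mocrem', c='dresmorn', → overwrote.
I run countbox.minus passing x='-99', and get 99.
Next I call countbox.amplify passing x='-29', giving -2871.
Then cabinet.scanf passing p='/huve', — result: [be, pu/, snap/].

Answer: [be, pu/, snap/]


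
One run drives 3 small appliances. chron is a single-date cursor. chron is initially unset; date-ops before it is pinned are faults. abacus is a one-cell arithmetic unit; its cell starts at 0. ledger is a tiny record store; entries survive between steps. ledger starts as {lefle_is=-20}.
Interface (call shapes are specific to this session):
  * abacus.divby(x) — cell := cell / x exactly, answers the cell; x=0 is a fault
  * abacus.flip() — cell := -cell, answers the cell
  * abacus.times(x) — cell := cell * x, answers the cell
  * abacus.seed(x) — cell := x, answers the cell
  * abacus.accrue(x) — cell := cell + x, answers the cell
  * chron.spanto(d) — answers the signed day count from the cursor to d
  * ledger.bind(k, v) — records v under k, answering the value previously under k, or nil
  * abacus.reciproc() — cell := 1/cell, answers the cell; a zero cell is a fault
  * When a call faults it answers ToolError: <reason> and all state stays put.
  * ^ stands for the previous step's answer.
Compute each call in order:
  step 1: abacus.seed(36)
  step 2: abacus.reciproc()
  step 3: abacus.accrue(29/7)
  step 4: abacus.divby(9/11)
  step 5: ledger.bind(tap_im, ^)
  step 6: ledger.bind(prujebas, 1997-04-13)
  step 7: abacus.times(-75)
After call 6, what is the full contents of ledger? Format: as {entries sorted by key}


% abacus.seed x→36
  36
% abacus.reciproc
  1/36
% abacus.accrue x→29/7
  1051/252
% abacus.divby x→9/11
  11561/2268
% ledger.bind k→tap_im v→^
  nil
% ledger.bind k→prujebas v→1997-04-13
  nil
% abacus.times x→-75
  -289025/756

Answer: {lefle_is=-20, prujebas=1997-04-13, tap_im=11561/2268}


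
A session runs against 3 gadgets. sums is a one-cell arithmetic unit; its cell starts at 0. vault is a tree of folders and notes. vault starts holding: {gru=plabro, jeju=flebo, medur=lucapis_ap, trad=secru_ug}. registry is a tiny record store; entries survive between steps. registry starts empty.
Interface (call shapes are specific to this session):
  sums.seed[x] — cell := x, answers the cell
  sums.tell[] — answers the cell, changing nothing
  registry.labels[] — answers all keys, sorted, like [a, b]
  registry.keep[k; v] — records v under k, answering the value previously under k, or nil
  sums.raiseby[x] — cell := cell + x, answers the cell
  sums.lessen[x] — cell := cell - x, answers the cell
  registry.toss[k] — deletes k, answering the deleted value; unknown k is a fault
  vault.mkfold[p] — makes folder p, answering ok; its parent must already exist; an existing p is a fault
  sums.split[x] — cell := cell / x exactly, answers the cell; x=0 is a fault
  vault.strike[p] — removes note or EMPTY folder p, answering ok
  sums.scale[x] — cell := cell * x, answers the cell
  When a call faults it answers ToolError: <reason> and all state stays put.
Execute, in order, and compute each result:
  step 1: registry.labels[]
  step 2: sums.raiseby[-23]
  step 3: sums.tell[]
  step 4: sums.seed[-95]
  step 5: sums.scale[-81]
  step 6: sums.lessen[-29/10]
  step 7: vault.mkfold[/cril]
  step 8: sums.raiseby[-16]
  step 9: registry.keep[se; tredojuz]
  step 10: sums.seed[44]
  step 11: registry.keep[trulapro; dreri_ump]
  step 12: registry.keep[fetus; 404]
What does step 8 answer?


Answer: 76819/10

Derivation:
CALL labels[]
RET  []
CALL raiseby[x='-23']
RET  -23
CALL tell[]
RET  -23
CALL seed[x='-95']
RET  -95
CALL scale[x='-81']
RET  7695
CALL lessen[x='-29/10']
RET  76979/10
CALL mkfold[p='/cril']
RET  ok
CALL raiseby[x='-16']
RET  76819/10
CALL keep[k='se'; v='tredojuz']
RET  nil
CALL seed[x='44']
RET  44
CALL keep[k='trulapro'; v='dreri_ump']
RET  nil
CALL keep[k='fetus'; v='404']
RET  nil


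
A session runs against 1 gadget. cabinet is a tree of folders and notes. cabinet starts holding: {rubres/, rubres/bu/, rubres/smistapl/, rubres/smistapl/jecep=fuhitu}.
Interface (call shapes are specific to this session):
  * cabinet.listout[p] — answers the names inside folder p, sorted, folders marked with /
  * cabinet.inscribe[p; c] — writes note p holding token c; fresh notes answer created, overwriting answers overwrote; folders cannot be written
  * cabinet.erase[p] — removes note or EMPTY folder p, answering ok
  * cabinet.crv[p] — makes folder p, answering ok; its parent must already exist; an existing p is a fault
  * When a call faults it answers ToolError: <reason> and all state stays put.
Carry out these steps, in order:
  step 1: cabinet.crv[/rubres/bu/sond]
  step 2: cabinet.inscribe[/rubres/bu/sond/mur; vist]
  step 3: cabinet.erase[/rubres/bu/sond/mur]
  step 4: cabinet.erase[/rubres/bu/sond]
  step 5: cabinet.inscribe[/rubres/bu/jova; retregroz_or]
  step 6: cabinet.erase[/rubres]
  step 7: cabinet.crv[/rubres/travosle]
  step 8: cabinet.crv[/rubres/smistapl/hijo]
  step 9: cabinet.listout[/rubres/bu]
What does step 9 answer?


Answer: [jova]

Derivation:
>>> cabinet.crv p: /rubres/bu/sond
  ok
>>> cabinet.inscribe p: /rubres/bu/sond/mur c: vist
  created
>>> cabinet.erase p: /rubres/bu/sond/mur
  ok
>>> cabinet.erase p: /rubres/bu/sond
  ok
>>> cabinet.inscribe p: /rubres/bu/jova c: retregroz_or
  created
>>> cabinet.erase p: /rubres
  ToolError: not empty
>>> cabinet.crv p: /rubres/travosle
  ok
>>> cabinet.crv p: /rubres/smistapl/hijo
  ok
>>> cabinet.listout p: /rubres/bu
  [jova]


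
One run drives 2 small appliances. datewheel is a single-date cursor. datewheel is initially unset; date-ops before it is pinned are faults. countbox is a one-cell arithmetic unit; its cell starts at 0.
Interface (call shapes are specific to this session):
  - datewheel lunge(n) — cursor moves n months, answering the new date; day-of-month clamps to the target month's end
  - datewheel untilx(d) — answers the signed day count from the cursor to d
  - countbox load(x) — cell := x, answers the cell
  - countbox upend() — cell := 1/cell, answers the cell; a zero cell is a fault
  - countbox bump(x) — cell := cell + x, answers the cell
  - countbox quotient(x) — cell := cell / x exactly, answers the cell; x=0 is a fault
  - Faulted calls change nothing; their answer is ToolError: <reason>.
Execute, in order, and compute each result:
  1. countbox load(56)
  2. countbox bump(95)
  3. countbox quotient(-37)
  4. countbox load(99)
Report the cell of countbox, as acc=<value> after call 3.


Answer: acc=-151/37

Derivation:
I call countbox load passing x→56, yielding 56.
Invoking countbox bump passing x→95, giving 151.
Using countbox quotient passing x→-37, and get -151/37.
Then countbox load passing x→99, and get 99.


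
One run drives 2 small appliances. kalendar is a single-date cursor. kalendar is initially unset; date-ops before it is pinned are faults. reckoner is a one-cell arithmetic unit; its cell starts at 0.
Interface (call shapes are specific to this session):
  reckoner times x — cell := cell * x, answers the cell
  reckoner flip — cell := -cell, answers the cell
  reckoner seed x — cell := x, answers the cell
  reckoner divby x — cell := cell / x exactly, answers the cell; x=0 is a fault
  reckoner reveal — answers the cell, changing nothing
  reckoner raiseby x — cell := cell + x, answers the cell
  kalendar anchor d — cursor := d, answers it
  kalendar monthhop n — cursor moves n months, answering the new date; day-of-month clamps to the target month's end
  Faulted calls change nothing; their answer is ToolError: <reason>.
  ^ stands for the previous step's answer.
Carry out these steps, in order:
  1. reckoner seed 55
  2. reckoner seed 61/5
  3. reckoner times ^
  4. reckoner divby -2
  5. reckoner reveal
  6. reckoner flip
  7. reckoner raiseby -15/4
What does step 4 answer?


Answer: -3721/50

Derivation:
> reckoner seed x→55
= 55
> reckoner seed x→61/5
= 61/5
> reckoner times x→^
= 3721/25
> reckoner divby x→-2
= -3721/50
> reckoner reveal
= -3721/50
> reckoner flip
= 3721/50
> reckoner raiseby x→-15/4
= 7067/100


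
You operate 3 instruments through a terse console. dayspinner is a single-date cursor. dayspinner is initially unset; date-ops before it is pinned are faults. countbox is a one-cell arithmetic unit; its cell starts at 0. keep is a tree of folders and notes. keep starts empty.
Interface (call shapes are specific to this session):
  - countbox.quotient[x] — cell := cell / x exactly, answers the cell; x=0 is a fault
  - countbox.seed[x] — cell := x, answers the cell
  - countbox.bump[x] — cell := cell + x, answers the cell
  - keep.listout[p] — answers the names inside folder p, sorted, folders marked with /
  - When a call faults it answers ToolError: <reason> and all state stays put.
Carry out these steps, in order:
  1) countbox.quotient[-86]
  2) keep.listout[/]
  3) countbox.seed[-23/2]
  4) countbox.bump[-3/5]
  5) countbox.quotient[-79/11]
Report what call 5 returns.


Answer: 1331/790

Derivation:
// 1. countbox.quotient(x: -86) -> 0
// 2. keep.listout(p: /) -> []
// 3. countbox.seed(x: -23/2) -> -23/2
// 4. countbox.bump(x: -3/5) -> -121/10
// 5. countbox.quotient(x: -79/11) -> 1331/790


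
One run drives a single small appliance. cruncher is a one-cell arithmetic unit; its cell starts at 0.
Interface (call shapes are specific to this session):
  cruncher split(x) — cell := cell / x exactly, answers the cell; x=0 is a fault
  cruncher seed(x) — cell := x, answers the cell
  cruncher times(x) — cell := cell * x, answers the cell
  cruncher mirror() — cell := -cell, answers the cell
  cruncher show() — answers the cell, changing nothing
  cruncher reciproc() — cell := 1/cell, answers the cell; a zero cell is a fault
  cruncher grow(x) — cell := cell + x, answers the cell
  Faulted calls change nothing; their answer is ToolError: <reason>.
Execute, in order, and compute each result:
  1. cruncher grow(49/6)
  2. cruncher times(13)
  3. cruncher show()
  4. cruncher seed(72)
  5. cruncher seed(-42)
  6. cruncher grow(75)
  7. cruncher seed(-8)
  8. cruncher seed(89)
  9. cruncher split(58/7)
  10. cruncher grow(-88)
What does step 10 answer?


>>> cruncher grow x→49/6
= 49/6
>>> cruncher times x→13
= 637/6
>>> cruncher show
= 637/6
>>> cruncher seed x→72
= 72
>>> cruncher seed x→-42
= -42
>>> cruncher grow x→75
= 33
>>> cruncher seed x→-8
= -8
>>> cruncher seed x→89
= 89
>>> cruncher split x→58/7
= 623/58
>>> cruncher grow x→-88
= -4481/58

Answer: -4481/58


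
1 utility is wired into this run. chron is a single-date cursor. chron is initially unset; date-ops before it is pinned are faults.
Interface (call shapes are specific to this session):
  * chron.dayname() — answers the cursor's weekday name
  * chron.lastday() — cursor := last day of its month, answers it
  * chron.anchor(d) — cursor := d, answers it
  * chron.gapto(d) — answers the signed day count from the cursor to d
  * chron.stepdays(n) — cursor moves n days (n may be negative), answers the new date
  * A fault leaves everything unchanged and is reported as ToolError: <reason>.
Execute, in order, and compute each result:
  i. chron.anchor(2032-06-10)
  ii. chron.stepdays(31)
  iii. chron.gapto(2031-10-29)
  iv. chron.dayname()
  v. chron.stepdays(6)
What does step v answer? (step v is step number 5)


! chron.anchor(d=2032-06-10) : 2032-06-10
! chron.stepdays(n=31) : 2032-07-11
! chron.gapto(d=2031-10-29) : -256
! chron.dayname() : Sunday
! chron.stepdays(n=6) : 2032-07-17

Answer: 2032-07-17


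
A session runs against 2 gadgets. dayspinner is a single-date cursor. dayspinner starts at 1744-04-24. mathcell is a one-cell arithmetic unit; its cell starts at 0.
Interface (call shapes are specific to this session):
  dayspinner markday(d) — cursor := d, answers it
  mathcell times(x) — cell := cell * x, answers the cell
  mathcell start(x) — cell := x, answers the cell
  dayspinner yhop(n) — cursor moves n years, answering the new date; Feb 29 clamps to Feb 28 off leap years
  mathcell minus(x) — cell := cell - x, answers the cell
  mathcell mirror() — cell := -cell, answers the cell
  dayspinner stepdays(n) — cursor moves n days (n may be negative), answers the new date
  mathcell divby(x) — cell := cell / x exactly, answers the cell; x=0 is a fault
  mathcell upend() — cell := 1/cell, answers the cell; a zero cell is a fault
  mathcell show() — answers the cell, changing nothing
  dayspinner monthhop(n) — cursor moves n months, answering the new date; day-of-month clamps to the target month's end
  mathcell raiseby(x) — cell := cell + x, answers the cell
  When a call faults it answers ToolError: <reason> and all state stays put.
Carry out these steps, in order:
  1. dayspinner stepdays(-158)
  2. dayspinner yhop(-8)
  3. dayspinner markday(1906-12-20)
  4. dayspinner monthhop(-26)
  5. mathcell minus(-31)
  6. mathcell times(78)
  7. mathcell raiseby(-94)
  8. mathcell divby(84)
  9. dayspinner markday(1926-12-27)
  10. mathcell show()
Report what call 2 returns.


# dayspinner stepdays(n: -158) : 1743-11-18
# dayspinner yhop(n: -8) : 1735-11-18
# dayspinner markday(d: 1906-12-20) : 1906-12-20
# dayspinner monthhop(n: -26) : 1904-10-20
# mathcell minus(x: -31) : 31
# mathcell times(x: 78) : 2418
# mathcell raiseby(x: -94) : 2324
# mathcell divby(x: 84) : 83/3
# dayspinner markday(d: 1926-12-27) : 1926-12-27
# mathcell show() : 83/3

Answer: 1735-11-18


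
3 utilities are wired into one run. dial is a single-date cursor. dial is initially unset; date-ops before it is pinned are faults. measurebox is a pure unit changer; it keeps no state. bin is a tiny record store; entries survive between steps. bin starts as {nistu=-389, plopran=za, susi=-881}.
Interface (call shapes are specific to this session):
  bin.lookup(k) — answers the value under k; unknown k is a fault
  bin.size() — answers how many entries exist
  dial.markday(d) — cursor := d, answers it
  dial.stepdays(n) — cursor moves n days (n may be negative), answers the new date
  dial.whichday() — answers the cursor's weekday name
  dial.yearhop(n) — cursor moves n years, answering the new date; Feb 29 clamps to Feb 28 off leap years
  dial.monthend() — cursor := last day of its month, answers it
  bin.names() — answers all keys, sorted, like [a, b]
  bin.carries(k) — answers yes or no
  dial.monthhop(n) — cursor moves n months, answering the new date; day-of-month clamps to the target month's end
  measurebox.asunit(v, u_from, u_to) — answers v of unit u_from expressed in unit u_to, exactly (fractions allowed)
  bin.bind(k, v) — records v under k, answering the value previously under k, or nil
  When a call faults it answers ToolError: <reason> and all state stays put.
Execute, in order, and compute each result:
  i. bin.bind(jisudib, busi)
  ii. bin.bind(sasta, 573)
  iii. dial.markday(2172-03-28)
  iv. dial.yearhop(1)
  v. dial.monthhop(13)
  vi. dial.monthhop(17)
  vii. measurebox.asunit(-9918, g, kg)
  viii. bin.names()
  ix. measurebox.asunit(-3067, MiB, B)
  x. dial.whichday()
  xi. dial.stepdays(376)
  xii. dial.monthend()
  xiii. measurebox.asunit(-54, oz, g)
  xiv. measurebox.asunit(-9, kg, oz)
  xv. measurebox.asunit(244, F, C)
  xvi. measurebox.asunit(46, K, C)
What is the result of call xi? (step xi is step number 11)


Answer: 2176-10-08

Derivation:
I run bin.bind passing k='jisudib', v='busi', which returns nil.
I invoke bin.bind passing k='sasta', v='573', yielding nil.
Using dial.markday passing d='2172-03-28', and see 2172-03-28.
Then dial.yearhop passing n='1', which returns 2173-03-28.
Calling dial.monthhop passing n='13', and see 2174-04-28.
Calling dial.monthhop passing n='17', — result: 2175-09-28.
Now I run measurebox.asunit passing v='-9918', u_from='g', u_to='kg', yielding -4959/500.
I call bin.names(): [jisudib, nistu, plopran, sasta, susi].
Next I call measurebox.asunit passing v='-3067', u_from='MiB', u_to='B', giving -3215982592.
I run dial.whichday, which returns Thursday.
I try dial.stepdays passing n='376', and get 2176-10-08.
I use dial.monthend, yielding 2176-10-31.
I try measurebox.asunit passing v='-54', u_from='oz', u_to='g', → -1224699399/800000.
Now I run measurebox.asunit passing v='-9', u_from='kg', u_to='oz', and get -14400000000/45359237.
I run measurebox.asunit passing v='244', u_from='F', u_to='C', giving 1060/9.
Using measurebox.asunit passing v='46', u_from='K', u_to='C', yielding -4543/20.


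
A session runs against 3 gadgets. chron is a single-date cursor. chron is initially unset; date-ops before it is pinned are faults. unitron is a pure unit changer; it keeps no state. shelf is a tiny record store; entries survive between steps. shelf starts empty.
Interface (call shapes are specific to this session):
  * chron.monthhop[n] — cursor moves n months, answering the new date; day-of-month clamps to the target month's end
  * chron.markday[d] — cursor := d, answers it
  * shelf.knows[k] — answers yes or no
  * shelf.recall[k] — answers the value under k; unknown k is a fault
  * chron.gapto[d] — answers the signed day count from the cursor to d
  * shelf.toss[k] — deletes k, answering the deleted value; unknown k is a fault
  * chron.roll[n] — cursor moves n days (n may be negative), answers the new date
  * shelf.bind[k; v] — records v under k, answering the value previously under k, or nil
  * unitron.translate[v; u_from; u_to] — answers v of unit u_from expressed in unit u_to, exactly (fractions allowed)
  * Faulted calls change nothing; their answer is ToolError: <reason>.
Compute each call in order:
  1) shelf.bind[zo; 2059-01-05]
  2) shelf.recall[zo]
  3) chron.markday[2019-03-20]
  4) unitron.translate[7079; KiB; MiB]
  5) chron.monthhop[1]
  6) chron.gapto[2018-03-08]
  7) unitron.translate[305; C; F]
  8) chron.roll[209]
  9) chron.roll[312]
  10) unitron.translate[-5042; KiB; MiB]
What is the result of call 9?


Answer: 2020-09-22

Derivation:
I run shelf.bind passing zo, 2059-01-05: nil.
Now I run shelf.recall passing zo, and get 2059-01-05.
I use chron.markday passing 2019-03-20, and observe 2019-03-20.
Next I call unitron.translate passing 7079, KiB, MiB, and observe 7079/1024.
Invoking chron.monthhop passing 1, and get 2019-04-20.
Next I call chron.gapto passing 2018-03-08, which returns -408.
I use unitron.translate passing 305, C, F: 581.
Using chron.roll passing 209, and observe 2019-11-15.
I try chron.roll passing 312, giving 2020-09-22.
Calling unitron.translate passing -5042, KiB, MiB, yielding -2521/512.


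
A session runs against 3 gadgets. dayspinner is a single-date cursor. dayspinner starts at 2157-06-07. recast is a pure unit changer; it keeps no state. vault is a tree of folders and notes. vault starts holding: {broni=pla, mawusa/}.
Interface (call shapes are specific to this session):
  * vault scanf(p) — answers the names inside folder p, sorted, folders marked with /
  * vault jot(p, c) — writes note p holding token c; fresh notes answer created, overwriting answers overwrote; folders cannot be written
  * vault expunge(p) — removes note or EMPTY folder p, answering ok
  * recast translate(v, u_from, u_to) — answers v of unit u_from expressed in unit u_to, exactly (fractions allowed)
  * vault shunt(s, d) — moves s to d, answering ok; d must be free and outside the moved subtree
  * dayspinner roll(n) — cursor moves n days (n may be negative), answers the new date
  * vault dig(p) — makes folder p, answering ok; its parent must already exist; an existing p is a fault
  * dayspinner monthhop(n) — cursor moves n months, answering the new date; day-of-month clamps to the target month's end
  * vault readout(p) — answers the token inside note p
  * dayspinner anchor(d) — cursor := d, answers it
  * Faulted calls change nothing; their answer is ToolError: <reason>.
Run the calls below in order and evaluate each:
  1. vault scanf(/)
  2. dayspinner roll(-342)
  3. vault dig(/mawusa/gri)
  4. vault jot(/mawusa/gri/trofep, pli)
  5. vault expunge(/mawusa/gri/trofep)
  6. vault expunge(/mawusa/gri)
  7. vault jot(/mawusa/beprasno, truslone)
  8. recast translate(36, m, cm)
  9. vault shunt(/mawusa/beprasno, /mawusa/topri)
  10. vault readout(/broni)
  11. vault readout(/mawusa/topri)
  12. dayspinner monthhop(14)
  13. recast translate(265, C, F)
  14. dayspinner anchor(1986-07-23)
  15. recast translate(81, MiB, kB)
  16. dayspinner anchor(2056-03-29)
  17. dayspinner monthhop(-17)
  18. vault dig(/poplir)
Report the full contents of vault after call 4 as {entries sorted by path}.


Invoking vault scanf with p: /, giving [broni, mawusa/].
I call dayspinner roll with n: -342: 2156-06-30.
Invoking vault dig with p: /mawusa/gri, which returns ok.
Next I call vault jot with p: /mawusa/gri/trofep, c: pli, — result: created.
I invoke vault expunge with p: /mawusa/gri/trofep, which returns ok.
Then vault expunge with p: /mawusa/gri, which returns ok.
Using vault jot with p: /mawusa/beprasno, c: truslone, which returns created.
Now I run recast translate with v: 36, u_from: m, u_to: cm, and observe 3600.
Calling vault shunt with s: /mawusa/beprasno, d: /mawusa/topri, — result: ok.
I use vault readout with p: /broni, and get pla.
I use vault readout with p: /mawusa/topri, → truslone.
I run dayspinner monthhop with n: 14, — result: 2157-08-30.
I call recast translate with v: 265, u_from: C, u_to: F, giving 509.
Calling dayspinner anchor with d: 1986-07-23, and get 1986-07-23.
I try recast translate with v: 81, u_from: MiB, u_to: kB, and get 10616832/125.
I run dayspinner anchor with d: 2056-03-29, giving 2056-03-29.
I invoke dayspinner monthhop with n: -17, and get 2054-10-29.
Calling vault dig with p: /poplir, yielding ok.

Answer: {broni=pla, mawusa/, mawusa/gri/, mawusa/gri/trofep=pli}


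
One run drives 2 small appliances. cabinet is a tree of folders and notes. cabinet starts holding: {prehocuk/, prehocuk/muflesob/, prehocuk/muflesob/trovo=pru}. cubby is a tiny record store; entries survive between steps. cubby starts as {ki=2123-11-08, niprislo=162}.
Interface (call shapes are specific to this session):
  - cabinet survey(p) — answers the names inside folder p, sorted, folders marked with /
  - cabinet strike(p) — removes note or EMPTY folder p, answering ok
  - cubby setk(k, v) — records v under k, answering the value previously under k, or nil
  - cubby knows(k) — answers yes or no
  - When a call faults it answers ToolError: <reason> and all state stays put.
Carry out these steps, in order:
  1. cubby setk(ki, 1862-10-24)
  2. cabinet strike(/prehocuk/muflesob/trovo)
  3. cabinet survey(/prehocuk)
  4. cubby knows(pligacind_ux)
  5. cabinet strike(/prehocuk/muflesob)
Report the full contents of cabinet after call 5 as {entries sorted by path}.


$ cubby setk k: ki v: 1862-10-24
= 2123-11-08
$ cabinet strike p: /prehocuk/muflesob/trovo
= ok
$ cabinet survey p: /prehocuk
= [muflesob/]
$ cubby knows k: pligacind_ux
= no
$ cabinet strike p: /prehocuk/muflesob
= ok

Answer: {prehocuk/}


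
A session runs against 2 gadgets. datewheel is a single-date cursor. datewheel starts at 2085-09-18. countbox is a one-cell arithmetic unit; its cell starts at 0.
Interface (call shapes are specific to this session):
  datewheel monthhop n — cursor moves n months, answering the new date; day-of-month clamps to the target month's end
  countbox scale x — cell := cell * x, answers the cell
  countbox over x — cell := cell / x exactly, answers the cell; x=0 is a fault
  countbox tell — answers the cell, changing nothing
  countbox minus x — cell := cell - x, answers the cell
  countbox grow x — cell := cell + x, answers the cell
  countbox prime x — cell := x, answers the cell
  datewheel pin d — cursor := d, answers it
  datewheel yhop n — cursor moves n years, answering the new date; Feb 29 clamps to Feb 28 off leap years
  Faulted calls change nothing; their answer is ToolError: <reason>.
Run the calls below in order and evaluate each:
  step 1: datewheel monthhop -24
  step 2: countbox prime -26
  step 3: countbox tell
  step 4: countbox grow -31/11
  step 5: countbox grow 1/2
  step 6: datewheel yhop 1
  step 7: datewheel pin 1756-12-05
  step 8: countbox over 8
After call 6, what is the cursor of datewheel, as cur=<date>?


Act: datewheel monthhop[n=-24]
Obs: 2083-09-18
Act: countbox prime[x=-26]
Obs: -26
Act: countbox tell[]
Obs: -26
Act: countbox grow[x=-31/11]
Obs: -317/11
Act: countbox grow[x=1/2]
Obs: -623/22
Act: datewheel yhop[n=1]
Obs: 2084-09-18
Act: datewheel pin[d=1756-12-05]
Obs: 1756-12-05
Act: countbox over[x=8]
Obs: -623/176

Answer: cur=2084-09-18


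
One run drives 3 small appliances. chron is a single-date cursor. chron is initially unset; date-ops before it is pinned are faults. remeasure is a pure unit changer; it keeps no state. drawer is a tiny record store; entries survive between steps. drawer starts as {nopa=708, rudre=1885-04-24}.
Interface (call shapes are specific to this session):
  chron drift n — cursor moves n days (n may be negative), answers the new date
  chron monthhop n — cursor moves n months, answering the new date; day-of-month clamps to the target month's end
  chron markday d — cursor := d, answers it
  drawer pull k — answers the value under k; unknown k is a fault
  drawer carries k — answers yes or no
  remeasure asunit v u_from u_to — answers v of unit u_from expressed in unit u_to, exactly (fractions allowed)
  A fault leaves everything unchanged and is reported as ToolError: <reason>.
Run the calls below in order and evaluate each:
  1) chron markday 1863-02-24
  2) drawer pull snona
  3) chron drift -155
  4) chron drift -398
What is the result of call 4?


Answer: 1861-08-20

Derivation:
Act: chron markday[1863-02-24]
Obs: 1863-02-24
Act: drawer pull[snona]
Obs: ToolError: no such key snona
Act: chron drift[-155]
Obs: 1862-09-22
Act: chron drift[-398]
Obs: 1861-08-20


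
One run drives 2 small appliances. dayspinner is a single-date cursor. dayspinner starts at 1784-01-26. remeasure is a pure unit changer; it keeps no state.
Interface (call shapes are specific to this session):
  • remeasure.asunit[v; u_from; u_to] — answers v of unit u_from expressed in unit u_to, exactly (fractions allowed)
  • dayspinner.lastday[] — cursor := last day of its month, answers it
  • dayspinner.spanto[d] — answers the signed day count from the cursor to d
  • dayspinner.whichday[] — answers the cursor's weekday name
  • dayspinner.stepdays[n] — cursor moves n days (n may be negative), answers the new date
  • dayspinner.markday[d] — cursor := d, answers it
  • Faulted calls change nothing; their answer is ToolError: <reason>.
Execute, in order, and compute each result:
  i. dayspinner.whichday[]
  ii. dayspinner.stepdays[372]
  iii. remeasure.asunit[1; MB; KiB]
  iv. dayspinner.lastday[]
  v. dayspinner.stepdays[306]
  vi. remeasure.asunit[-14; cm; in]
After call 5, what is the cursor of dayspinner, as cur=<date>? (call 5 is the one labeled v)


Answer: cur=1785-12-31

Derivation:
CALL dayspinner.whichday[]
RET  Monday
CALL dayspinner.stepdays[n: 372]
RET  1785-02-01
CALL remeasure.asunit[v: 1; u_from: MB; u_to: KiB]
RET  15625/16
CALL dayspinner.lastday[]
RET  1785-02-28
CALL dayspinner.stepdays[n: 306]
RET  1785-12-31
CALL remeasure.asunit[v: -14; u_from: cm; u_to: in]
RET  -700/127
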